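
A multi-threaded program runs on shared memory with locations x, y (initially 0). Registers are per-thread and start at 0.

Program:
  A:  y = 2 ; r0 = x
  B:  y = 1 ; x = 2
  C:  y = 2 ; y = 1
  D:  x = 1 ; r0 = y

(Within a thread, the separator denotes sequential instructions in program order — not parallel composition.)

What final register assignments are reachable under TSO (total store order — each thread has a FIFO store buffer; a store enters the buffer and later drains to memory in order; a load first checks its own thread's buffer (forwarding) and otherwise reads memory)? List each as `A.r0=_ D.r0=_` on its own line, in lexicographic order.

A.r0=0 D.r0=0
A.r0=0 D.r0=1
A.r0=0 D.r0=2
A.r0=1 D.r0=0
A.r0=1 D.r0=1
A.r0=1 D.r0=2
A.r0=2 D.r0=0
A.r0=2 D.r0=1
A.r0=2 D.r0=2

outcome vector order: (A.r0,D.r0)
|TSO outcomes| = 9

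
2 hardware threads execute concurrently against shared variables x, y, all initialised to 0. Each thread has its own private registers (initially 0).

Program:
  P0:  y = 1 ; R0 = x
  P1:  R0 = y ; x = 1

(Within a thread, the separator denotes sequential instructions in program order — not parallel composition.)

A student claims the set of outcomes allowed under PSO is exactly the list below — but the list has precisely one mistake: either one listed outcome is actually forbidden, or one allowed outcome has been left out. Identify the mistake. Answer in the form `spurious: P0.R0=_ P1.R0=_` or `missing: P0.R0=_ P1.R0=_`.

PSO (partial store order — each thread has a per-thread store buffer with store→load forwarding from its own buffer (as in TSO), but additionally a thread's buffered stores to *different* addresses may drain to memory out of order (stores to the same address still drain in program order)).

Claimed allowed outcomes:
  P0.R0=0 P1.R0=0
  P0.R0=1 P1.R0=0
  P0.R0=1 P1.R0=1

missing: P0.R0=0 P1.R0=1

outcome vector order: (P0.R0,P1.R0)
PSO: 4 outcomes — {0/0 0/1 1/0 1/1}
PSO∖claimed = {0/1}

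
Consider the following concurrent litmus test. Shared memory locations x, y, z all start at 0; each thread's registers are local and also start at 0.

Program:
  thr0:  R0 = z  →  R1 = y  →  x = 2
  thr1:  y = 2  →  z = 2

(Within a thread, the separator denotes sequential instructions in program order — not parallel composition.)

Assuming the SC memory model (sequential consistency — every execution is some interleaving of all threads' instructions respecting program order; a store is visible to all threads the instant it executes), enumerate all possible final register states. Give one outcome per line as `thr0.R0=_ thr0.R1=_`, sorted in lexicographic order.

outcome vector order: (thr0.R0,thr0.R1)
|SC outcomes| = 3

thr0.R0=0 thr0.R1=0
thr0.R0=0 thr0.R1=2
thr0.R0=2 thr0.R1=2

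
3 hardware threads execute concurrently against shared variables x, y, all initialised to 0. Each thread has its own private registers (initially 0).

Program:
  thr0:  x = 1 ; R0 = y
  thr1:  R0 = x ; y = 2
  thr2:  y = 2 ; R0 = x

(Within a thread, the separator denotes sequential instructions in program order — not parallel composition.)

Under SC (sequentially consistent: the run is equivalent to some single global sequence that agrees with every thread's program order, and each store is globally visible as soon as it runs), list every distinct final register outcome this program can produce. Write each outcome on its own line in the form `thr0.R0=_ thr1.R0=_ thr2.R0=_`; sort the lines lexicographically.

thr0.R0=0 thr1.R0=0 thr2.R0=1
thr0.R0=0 thr1.R0=1 thr2.R0=1
thr0.R0=2 thr1.R0=0 thr2.R0=0
thr0.R0=2 thr1.R0=0 thr2.R0=1
thr0.R0=2 thr1.R0=1 thr2.R0=0
thr0.R0=2 thr1.R0=1 thr2.R0=1

outcome vector order: (thr0.R0,thr1.R0,thr2.R0)
|SC outcomes| = 6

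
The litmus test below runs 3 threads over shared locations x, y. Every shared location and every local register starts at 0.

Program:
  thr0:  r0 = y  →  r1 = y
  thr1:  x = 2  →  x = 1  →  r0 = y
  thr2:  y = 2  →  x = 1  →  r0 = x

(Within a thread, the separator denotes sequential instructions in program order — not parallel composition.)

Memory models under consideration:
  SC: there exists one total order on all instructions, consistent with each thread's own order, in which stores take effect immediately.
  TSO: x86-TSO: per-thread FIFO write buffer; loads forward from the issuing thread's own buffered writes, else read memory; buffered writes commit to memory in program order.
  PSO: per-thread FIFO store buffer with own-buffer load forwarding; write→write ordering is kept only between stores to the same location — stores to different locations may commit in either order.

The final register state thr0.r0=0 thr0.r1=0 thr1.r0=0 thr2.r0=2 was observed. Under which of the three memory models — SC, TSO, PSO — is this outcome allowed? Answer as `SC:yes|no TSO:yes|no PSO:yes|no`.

SC:no TSO:yes PSO:yes

outcome vector order: (thr0.r0,thr0.r1,thr1.r0,thr2.r0)
SC (9): 0/0/0/1, 0/0/2/1, 0/0/2/2, 0/2/0/1, 0/2/2/1, 0/2/2/2, 2/2/0/1, 2/2/2/1, 2/2/2/2
TSO (12): 0/0/0/1, 0/0/0/2, 0/0/2/1, 0/0/2/2, 0/2/0/1, 0/2/0/2, 0/2/2/1, 0/2/2/2, 2/2/0/1, 2/2/0/2, 2/2/2/1, 2/2/2/2
PSO (12): 0/0/0/1, 0/0/0/2, 0/0/2/1, 0/0/2/2, 0/2/0/1, 0/2/0/2, 0/2/2/1, 0/2/2/2, 2/2/0/1, 2/2/0/2, 2/2/2/1, 2/2/2/2
target 0/0/0/2 ∈ {TSO,PSO}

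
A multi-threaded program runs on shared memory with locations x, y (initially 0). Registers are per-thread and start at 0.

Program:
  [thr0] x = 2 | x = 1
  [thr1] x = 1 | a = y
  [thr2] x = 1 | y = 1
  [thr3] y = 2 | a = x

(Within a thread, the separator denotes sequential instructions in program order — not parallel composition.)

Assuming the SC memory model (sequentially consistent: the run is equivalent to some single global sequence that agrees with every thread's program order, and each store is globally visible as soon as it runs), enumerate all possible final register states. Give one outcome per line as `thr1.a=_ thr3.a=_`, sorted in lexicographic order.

thr1.a=0 thr3.a=1
thr1.a=0 thr3.a=2
thr1.a=1 thr3.a=0
thr1.a=1 thr3.a=1
thr1.a=1 thr3.a=2
thr1.a=2 thr3.a=0
thr1.a=2 thr3.a=1
thr1.a=2 thr3.a=2

outcome vector order: (thr1.a,thr3.a)
|SC outcomes| = 8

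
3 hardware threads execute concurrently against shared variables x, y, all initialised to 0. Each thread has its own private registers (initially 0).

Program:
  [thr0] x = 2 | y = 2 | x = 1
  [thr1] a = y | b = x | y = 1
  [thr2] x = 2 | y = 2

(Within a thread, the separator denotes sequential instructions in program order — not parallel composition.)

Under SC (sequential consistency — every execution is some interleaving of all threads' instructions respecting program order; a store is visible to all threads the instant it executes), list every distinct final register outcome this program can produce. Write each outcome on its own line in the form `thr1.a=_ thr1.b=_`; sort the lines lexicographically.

thr1.a=0 thr1.b=0
thr1.a=0 thr1.b=1
thr1.a=0 thr1.b=2
thr1.a=2 thr1.b=1
thr1.a=2 thr1.b=2

outcome vector order: (thr1.a,thr1.b)
|SC outcomes| = 5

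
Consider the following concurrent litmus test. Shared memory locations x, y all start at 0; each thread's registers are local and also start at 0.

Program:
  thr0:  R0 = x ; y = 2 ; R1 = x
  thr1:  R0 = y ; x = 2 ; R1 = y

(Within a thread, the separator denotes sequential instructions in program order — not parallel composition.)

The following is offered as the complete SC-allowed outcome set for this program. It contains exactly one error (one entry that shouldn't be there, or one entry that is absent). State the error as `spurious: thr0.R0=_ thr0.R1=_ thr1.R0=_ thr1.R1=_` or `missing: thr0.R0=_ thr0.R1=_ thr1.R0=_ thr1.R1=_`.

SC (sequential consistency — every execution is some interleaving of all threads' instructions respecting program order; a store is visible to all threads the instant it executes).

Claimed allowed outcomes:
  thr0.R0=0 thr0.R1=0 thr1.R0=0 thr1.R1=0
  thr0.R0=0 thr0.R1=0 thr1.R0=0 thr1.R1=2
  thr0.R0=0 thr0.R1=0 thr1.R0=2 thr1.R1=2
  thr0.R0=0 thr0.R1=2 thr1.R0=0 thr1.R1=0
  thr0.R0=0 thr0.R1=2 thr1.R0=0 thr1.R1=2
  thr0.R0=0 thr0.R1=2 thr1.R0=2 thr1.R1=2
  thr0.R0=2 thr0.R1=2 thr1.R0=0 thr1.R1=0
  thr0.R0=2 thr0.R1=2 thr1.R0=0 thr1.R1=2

spurious: thr0.R0=0 thr0.R1=0 thr1.R0=0 thr1.R1=0

outcome vector order: (thr0.R0,thr0.R1,thr1.R0,thr1.R1)
SC: 7 outcomes — {<0 0 0 2> <0 0 2 2> <0 2 0 0> <0 2 0 2> <0 2 2 2> <2 2 0 0> <2 2 0 2>}
claimed∖SC = {<0 0 0 0>}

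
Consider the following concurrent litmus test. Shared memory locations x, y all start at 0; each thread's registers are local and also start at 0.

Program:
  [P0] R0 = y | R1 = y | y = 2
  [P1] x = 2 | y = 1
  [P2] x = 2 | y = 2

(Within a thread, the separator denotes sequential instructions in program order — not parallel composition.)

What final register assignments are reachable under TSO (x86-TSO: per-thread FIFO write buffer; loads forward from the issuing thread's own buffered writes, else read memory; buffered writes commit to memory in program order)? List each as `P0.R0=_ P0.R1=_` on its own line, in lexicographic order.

P0.R0=0 P0.R1=0
P0.R0=0 P0.R1=1
P0.R0=0 P0.R1=2
P0.R0=1 P0.R1=1
P0.R0=1 P0.R1=2
P0.R0=2 P0.R1=1
P0.R0=2 P0.R1=2

outcome vector order: (P0.R0,P0.R1)
|TSO outcomes| = 7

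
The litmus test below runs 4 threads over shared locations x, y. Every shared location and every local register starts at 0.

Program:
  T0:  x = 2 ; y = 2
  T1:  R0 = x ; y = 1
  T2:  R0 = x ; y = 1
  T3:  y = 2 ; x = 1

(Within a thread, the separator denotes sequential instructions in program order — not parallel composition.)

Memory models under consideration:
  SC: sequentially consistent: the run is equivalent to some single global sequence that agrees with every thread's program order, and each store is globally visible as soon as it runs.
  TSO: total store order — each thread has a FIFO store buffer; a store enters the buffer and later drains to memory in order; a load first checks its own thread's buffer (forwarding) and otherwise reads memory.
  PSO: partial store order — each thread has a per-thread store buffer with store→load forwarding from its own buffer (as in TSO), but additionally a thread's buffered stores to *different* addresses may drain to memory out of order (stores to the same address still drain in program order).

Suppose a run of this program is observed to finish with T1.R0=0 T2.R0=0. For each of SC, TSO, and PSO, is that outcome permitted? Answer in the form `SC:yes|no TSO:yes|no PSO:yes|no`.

outcome vector order: (T1.R0,T2.R0)
SC: 9 outcomes — {0/0 0/1 0/2 1/0 1/1 1/2 2/0 2/1 2/2}
TSO: 9 outcomes — {0/0 0/1 0/2 1/0 1/1 1/2 2/0 2/1 2/2}
PSO: 9 outcomes — {0/0 0/1 0/2 1/0 1/1 1/2 2/0 2/1 2/2}
target 0/0 ∈ {SC,TSO,PSO}

SC:yes TSO:yes PSO:yes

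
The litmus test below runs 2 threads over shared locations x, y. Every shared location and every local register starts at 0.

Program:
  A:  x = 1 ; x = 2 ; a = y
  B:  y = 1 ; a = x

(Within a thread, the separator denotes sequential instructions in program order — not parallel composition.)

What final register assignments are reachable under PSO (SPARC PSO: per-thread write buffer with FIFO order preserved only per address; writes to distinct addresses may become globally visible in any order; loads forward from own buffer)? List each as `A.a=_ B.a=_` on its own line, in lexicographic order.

outcome vector order: (A.a,B.a)
|PSO outcomes| = 6

A.a=0 B.a=0
A.a=0 B.a=1
A.a=0 B.a=2
A.a=1 B.a=0
A.a=1 B.a=1
A.a=1 B.a=2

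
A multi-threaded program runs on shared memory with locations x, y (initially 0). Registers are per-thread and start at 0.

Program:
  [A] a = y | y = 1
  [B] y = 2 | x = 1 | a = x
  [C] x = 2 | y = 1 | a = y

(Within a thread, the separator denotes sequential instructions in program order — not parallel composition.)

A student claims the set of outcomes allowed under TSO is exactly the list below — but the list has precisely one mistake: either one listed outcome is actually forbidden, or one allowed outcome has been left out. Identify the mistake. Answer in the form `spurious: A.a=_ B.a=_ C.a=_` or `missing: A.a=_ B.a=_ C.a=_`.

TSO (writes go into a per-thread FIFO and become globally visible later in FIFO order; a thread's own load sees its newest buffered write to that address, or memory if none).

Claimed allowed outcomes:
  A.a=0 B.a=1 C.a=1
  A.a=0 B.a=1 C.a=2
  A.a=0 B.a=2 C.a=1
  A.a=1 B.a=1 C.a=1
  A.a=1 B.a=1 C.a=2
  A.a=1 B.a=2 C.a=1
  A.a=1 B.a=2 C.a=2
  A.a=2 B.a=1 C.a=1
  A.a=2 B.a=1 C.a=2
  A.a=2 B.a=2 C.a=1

outcome vector order: (A.a,B.a,C.a)
TSO (9): 011; 012; 021; 111; 112; 121; 211; 212; 221
claimed∖TSO = {122}

spurious: A.a=1 B.a=2 C.a=2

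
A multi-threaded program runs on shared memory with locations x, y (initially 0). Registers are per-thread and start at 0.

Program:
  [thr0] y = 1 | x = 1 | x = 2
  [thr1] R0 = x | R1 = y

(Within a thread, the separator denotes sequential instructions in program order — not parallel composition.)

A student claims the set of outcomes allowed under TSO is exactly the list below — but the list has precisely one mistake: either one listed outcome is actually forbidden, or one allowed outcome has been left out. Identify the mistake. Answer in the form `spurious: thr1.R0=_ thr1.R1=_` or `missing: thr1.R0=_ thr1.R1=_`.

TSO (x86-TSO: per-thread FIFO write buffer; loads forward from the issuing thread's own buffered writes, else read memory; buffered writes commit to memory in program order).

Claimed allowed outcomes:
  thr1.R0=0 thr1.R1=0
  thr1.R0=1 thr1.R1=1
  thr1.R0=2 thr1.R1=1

outcome vector order: (thr1.R0,thr1.R1)
TSO: 4 outcomes — {0/0; 0/1; 1/1; 2/1}
TSO∖claimed = {0/1}

missing: thr1.R0=0 thr1.R1=1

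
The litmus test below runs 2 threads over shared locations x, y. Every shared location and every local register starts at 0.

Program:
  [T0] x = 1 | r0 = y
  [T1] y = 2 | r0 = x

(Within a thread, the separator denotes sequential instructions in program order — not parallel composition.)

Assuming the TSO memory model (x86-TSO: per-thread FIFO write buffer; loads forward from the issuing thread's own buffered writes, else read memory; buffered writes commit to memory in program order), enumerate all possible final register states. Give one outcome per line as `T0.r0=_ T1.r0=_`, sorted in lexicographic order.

outcome vector order: (T0.r0,T1.r0)
|TSO outcomes| = 4

T0.r0=0 T1.r0=0
T0.r0=0 T1.r0=1
T0.r0=2 T1.r0=0
T0.r0=2 T1.r0=1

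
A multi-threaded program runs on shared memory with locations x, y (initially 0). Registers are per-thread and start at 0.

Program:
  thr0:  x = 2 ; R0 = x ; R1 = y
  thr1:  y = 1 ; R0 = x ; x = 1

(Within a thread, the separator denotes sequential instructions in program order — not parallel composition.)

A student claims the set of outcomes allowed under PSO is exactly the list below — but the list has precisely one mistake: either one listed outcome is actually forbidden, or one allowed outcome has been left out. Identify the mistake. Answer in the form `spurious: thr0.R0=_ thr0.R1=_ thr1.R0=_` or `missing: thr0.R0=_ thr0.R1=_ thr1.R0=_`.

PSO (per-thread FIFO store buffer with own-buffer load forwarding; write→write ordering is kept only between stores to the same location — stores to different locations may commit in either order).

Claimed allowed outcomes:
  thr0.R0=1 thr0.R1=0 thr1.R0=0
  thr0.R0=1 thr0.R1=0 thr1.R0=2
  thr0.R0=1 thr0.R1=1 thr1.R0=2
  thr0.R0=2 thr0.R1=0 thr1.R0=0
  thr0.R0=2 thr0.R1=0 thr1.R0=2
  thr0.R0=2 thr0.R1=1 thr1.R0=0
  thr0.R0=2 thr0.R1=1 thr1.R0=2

missing: thr0.R0=1 thr0.R1=1 thr1.R0=0

outcome vector order: (thr0.R0,thr0.R1,thr1.R0)
[PSO] allowed = {<1 0 0>, <1 0 2>, <1 1 0>, <1 1 2>, <2 0 0>, <2 0 2>, <2 1 0>, <2 1 2>}
PSO∖claimed = {<1 1 0>}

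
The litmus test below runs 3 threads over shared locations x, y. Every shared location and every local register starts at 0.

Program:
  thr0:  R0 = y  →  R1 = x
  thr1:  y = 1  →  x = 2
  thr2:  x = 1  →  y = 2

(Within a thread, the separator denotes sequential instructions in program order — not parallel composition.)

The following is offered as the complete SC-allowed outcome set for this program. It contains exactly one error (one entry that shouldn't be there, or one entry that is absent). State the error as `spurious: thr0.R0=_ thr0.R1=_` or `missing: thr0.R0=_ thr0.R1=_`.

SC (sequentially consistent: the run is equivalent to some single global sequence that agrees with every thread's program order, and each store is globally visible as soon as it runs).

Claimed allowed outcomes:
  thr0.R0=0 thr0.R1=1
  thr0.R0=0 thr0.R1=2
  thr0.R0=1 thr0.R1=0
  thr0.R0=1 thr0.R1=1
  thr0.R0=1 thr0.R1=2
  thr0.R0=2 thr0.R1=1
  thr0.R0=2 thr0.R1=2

outcome vector order: (thr0.R0,thr0.R1)
under SC → (0,0) (0,1) (0,2) (1,0) (1,1) (1,2) (2,1) (2,2)
SC∖claimed = {(0,0)}

missing: thr0.R0=0 thr0.R1=0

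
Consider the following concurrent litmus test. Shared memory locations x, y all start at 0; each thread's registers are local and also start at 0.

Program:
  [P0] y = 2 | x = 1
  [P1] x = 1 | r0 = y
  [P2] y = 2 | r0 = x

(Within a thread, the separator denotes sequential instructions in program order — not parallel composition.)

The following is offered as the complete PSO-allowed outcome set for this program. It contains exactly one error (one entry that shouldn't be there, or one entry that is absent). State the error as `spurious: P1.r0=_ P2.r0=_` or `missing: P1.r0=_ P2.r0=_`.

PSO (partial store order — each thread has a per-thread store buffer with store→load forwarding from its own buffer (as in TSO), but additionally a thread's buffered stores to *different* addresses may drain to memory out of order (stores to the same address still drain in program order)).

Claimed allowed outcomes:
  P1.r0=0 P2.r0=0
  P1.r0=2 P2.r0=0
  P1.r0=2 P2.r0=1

missing: P1.r0=0 P2.r0=1

outcome vector order: (P1.r0,P2.r0)
under PSO → 00; 01; 20; 21
PSO∖claimed = {01}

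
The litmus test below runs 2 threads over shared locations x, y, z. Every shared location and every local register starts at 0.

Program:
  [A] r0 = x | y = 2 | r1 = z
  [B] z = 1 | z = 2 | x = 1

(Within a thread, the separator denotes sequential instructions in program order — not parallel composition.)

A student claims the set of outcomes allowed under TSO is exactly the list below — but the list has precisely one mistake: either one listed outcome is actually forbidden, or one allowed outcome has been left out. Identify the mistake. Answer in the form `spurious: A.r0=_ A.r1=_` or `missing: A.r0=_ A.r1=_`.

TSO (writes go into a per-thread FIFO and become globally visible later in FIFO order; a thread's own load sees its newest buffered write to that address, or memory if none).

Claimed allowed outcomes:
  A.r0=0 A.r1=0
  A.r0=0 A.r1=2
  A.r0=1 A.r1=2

outcome vector order: (A.r0,A.r1)
[TSO] allowed = {<0 0> <0 1> <0 2> <1 2>}
TSO∖claimed = {<0 1>}

missing: A.r0=0 A.r1=1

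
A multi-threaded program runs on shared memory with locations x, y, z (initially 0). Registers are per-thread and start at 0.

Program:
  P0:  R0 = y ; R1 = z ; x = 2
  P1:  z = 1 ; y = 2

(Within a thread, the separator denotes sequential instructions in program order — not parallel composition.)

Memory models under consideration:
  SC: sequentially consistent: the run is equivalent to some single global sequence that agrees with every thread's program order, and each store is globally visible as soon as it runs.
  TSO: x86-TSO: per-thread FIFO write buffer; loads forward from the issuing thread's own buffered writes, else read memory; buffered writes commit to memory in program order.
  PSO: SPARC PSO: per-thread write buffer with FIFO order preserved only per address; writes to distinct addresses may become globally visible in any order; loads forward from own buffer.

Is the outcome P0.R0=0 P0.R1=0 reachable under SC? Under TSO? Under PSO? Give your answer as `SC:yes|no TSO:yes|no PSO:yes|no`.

outcome vector order: (P0.R0,P0.R1)
under SC → 00, 01, 21
under TSO → 00, 01, 21
under PSO → 00, 01, 20, 21
target 00 ∈ {SC,TSO,PSO}

SC:yes TSO:yes PSO:yes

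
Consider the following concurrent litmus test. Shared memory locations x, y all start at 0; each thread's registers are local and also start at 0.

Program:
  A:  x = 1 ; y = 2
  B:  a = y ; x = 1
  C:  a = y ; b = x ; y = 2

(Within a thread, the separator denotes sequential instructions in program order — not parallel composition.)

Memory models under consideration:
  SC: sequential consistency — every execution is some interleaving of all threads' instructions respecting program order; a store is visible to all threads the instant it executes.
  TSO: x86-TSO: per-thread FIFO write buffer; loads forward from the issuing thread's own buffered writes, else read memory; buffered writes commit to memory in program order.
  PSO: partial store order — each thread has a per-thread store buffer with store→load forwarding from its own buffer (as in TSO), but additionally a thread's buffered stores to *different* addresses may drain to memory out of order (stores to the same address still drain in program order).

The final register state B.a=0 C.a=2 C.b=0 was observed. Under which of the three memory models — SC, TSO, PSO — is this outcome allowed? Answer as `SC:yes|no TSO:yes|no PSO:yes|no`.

outcome vector order: (B.a,C.a,C.b)
[SC] allowed = {(0,0,0), (0,0,1), (0,2,1), (2,0,0), (2,0,1), (2,2,1)}
[TSO] allowed = {(0,0,0), (0,0,1), (0,2,1), (2,0,0), (2,0,1), (2,2,1)}
[PSO] allowed = {(0,0,0), (0,0,1), (0,2,0), (0,2,1), (2,0,0), (2,0,1), (2,2,0), (2,2,1)}
target (0,2,0) ∈ {PSO}

SC:no TSO:no PSO:yes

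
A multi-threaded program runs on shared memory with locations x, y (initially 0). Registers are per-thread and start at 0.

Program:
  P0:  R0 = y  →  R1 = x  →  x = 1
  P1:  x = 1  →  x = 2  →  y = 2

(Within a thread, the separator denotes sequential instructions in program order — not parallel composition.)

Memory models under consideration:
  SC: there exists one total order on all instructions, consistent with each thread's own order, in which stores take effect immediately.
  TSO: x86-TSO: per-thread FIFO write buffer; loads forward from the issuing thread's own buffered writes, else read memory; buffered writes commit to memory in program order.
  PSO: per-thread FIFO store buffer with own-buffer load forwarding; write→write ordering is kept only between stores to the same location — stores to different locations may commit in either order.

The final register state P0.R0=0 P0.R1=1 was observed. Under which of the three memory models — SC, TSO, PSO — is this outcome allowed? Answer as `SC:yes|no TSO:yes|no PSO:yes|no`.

SC:yes TSO:yes PSO:yes

outcome vector order: (P0.R0,P0.R1)
SC: 4 outcomes — {<0 0> <0 1> <0 2> <2 2>}
TSO: 4 outcomes — {<0 0> <0 1> <0 2> <2 2>}
PSO: 6 outcomes — {<0 0> <0 1> <0 2> <2 0> <2 1> <2 2>}
target <0 1> ∈ {SC,TSO,PSO}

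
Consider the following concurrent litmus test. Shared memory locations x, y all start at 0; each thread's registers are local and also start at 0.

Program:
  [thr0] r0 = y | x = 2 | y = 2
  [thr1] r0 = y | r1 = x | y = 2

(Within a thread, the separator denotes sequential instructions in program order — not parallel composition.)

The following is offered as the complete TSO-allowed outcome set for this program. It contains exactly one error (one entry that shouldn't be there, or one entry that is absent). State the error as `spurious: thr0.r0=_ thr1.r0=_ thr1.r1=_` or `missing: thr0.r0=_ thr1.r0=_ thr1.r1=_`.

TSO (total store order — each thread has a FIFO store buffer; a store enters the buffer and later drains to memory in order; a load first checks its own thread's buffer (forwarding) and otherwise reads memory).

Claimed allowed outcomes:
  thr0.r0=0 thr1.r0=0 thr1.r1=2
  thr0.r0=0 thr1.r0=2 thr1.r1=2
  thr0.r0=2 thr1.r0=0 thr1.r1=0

missing: thr0.r0=0 thr1.r0=0 thr1.r1=0

outcome vector order: (thr0.r0,thr1.r0,thr1.r1)
TSO (4): (0,0,0); (0,0,2); (0,2,2); (2,0,0)
TSO∖claimed = {(0,0,0)}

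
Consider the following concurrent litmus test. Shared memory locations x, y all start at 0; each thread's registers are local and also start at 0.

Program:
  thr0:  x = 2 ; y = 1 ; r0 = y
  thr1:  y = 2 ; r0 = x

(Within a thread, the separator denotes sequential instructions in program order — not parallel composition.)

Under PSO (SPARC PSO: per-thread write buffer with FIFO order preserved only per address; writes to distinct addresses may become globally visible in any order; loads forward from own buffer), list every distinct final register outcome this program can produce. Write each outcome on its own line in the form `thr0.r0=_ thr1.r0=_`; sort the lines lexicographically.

thr0.r0=1 thr1.r0=0
thr0.r0=1 thr1.r0=2
thr0.r0=2 thr1.r0=0
thr0.r0=2 thr1.r0=2

outcome vector order: (thr0.r0,thr1.r0)
|PSO outcomes| = 4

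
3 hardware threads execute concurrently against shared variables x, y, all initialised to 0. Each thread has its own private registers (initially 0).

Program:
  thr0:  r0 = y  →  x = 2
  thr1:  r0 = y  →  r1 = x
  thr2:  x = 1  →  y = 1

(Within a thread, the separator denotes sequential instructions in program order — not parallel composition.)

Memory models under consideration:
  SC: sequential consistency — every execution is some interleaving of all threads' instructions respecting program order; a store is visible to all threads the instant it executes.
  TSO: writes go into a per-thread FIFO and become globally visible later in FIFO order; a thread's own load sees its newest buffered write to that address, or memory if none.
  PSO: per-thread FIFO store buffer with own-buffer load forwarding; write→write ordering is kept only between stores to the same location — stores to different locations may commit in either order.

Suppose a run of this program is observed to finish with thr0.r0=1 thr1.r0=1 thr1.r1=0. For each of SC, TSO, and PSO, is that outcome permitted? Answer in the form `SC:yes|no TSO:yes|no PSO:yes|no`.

outcome vector order: (thr0.r0,thr1.r0,thr1.r1)
SC: 10 outcomes — {000 001 002 011 012 100 101 102 111 112}
TSO: 10 outcomes — {000 001 002 011 012 100 101 102 111 112}
PSO: 12 outcomes — {000 001 002 010 011 012 100 101 102 110 111 112}
target 110 ∈ {PSO}

SC:no TSO:no PSO:yes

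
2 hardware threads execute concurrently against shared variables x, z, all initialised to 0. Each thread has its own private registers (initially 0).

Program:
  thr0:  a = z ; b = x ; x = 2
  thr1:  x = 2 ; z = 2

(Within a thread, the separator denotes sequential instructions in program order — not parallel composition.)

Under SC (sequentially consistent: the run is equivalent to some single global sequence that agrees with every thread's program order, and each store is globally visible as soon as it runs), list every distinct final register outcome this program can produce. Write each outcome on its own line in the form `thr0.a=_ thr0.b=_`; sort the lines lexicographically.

outcome vector order: (thr0.a,thr0.b)
|SC outcomes| = 3

thr0.a=0 thr0.b=0
thr0.a=0 thr0.b=2
thr0.a=2 thr0.b=2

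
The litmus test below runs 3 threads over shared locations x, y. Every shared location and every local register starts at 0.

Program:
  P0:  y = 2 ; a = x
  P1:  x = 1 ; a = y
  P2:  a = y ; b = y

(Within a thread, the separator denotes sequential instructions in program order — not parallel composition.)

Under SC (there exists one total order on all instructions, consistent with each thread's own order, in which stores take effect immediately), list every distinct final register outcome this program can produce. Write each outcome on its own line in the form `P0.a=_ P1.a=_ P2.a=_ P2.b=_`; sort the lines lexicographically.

P0.a=0 P1.a=2 P2.a=0 P2.b=0
P0.a=0 P1.a=2 P2.a=0 P2.b=2
P0.a=0 P1.a=2 P2.a=2 P2.b=2
P0.a=1 P1.a=0 P2.a=0 P2.b=0
P0.a=1 P1.a=0 P2.a=0 P2.b=2
P0.a=1 P1.a=0 P2.a=2 P2.b=2
P0.a=1 P1.a=2 P2.a=0 P2.b=0
P0.a=1 P1.a=2 P2.a=0 P2.b=2
P0.a=1 P1.a=2 P2.a=2 P2.b=2

outcome vector order: (P0.a,P1.a,P2.a,P2.b)
|SC outcomes| = 9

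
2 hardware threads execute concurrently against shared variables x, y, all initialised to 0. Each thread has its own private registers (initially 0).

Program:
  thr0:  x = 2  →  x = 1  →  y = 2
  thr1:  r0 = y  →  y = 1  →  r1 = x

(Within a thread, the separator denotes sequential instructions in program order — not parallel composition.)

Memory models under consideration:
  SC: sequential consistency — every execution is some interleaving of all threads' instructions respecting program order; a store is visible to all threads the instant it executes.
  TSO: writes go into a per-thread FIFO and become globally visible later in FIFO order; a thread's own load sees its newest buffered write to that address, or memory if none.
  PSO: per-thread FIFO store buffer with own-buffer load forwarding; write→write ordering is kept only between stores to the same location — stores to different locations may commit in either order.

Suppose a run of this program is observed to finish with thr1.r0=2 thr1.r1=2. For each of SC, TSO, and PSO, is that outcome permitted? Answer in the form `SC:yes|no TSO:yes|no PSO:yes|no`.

SC:no TSO:no PSO:yes

outcome vector order: (thr1.r0,thr1.r1)
under SC → <0 0> <0 1> <0 2> <2 1>
under TSO → <0 0> <0 1> <0 2> <2 1>
under PSO → <0 0> <0 1> <0 2> <2 0> <2 1> <2 2>
target <2 2> ∈ {PSO}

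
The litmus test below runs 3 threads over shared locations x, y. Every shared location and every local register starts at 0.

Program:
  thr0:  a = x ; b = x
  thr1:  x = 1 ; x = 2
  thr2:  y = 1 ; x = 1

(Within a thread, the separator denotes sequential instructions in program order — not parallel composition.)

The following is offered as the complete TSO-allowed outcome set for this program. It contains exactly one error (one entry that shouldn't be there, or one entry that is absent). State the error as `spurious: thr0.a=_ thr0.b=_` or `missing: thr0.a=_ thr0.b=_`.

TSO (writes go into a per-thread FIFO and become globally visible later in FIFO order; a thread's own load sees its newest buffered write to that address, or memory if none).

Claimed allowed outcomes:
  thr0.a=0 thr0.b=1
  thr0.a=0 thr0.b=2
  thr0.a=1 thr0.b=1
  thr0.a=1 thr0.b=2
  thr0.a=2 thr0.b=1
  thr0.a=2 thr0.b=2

missing: thr0.a=0 thr0.b=0

outcome vector order: (thr0.a,thr0.b)
TSO (7): 0/0; 0/1; 0/2; 1/1; 1/2; 2/1; 2/2
TSO∖claimed = {0/0}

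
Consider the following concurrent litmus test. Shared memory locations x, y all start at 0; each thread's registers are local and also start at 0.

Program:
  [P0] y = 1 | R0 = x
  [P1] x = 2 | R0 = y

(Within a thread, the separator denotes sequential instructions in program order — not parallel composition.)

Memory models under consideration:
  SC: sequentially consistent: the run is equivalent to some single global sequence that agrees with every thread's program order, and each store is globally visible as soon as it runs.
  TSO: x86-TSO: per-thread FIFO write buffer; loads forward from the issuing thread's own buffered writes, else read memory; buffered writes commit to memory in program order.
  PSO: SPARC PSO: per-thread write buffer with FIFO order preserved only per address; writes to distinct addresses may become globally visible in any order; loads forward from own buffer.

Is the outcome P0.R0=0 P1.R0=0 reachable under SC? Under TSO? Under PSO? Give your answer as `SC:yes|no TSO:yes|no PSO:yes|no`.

outcome vector order: (P0.R0,P1.R0)
SC (3): (0,1); (2,0); (2,1)
TSO (4): (0,0); (0,1); (2,0); (2,1)
PSO (4): (0,0); (0,1); (2,0); (2,1)
target (0,0) ∈ {TSO,PSO}

SC:no TSO:yes PSO:yes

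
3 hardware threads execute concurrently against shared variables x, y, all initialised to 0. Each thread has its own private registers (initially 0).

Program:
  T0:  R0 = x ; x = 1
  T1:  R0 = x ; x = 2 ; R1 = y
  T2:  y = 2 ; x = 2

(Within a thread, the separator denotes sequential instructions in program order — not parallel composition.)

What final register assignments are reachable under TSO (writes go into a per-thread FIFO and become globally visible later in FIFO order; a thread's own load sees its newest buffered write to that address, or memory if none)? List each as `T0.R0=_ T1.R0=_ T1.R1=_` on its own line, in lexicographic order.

T0.R0=0 T1.R0=0 T1.R1=0
T0.R0=0 T1.R0=0 T1.R1=2
T0.R0=0 T1.R0=1 T1.R1=0
T0.R0=0 T1.R0=1 T1.R1=2
T0.R0=0 T1.R0=2 T1.R1=2
T0.R0=2 T1.R0=0 T1.R1=0
T0.R0=2 T1.R0=0 T1.R1=2
T0.R0=2 T1.R0=1 T1.R1=2
T0.R0=2 T1.R0=2 T1.R1=2

outcome vector order: (T0.R0,T1.R0,T1.R1)
|TSO outcomes| = 9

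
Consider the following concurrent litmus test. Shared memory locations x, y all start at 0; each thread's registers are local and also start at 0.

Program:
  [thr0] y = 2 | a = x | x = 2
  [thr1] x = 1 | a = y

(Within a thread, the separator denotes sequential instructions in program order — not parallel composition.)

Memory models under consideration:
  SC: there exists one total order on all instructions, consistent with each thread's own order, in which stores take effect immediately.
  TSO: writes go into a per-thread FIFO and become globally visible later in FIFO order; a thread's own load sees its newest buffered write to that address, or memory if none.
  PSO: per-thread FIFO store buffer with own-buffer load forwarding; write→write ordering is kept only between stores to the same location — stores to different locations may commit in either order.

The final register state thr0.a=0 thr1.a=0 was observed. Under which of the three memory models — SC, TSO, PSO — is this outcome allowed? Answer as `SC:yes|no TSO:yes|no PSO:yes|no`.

SC:no TSO:yes PSO:yes

outcome vector order: (thr0.a,thr1.a)
[SC] allowed = {0/2 1/0 1/2}
[TSO] allowed = {0/0 0/2 1/0 1/2}
[PSO] allowed = {0/0 0/2 1/0 1/2}
target 0/0 ∈ {TSO,PSO}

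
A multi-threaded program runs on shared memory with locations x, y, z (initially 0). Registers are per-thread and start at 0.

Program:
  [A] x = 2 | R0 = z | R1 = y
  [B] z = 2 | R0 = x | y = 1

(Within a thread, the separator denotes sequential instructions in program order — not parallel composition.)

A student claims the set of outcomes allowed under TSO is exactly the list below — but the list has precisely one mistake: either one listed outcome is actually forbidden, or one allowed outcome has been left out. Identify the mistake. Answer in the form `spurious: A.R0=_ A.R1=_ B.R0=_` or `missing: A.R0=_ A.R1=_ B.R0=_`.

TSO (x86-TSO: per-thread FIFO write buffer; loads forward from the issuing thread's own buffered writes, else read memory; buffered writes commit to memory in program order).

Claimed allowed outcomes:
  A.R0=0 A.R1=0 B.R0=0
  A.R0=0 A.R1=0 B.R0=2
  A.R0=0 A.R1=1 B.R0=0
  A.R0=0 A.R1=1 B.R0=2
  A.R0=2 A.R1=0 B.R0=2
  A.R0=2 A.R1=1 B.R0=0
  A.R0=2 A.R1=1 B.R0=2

missing: A.R0=2 A.R1=0 B.R0=0

outcome vector order: (A.R0,A.R1,B.R0)
TSO: 8 outcomes — {000 002 010 012 200 202 210 212}
TSO∖claimed = {200}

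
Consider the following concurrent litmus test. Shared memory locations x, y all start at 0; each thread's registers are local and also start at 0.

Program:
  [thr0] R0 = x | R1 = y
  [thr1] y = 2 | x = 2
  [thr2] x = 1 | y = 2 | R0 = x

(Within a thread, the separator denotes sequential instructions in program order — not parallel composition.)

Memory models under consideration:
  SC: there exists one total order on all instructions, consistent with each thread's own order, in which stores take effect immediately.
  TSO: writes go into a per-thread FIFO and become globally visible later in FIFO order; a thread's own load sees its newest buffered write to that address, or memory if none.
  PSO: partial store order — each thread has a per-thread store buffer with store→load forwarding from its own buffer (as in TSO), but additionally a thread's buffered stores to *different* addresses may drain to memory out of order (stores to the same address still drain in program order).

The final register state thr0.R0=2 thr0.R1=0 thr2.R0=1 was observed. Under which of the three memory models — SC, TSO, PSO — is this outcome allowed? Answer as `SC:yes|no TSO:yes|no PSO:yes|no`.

SC:no TSO:no PSO:yes

outcome vector order: (thr0.R0,thr0.R1,thr2.R0)
[SC] allowed = {(0,0,1), (0,0,2), (0,2,1), (0,2,2), (1,0,1), (1,0,2), (1,2,1), (1,2,2), (2,2,1), (2,2,2)}
[TSO] allowed = {(0,0,1), (0,0,2), (0,2,1), (0,2,2), (1,0,1), (1,0,2), (1,2,1), (1,2,2), (2,2,1), (2,2,2)}
[PSO] allowed = {(0,0,1), (0,0,2), (0,2,1), (0,2,2), (1,0,1), (1,0,2), (1,2,1), (1,2,2), (2,0,1), (2,0,2), (2,2,1), (2,2,2)}
target (2,0,1) ∈ {PSO}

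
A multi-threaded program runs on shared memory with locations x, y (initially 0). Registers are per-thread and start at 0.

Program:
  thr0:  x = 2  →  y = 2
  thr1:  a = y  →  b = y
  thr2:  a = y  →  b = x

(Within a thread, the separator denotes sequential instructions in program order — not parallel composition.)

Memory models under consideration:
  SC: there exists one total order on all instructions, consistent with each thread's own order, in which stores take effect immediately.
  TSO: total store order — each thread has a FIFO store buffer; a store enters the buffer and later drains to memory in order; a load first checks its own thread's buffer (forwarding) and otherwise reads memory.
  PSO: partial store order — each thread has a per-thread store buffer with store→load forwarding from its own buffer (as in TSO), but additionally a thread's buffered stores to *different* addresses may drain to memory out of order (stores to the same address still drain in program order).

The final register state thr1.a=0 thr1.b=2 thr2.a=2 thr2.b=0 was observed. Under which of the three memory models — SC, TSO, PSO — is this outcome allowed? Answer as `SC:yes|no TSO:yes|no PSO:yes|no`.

outcome vector order: (thr1.a,thr1.b,thr2.a,thr2.b)
SC: 9 outcomes — {0/0/0/0, 0/0/0/2, 0/0/2/2, 0/2/0/0, 0/2/0/2, 0/2/2/2, 2/2/0/0, 2/2/0/2, 2/2/2/2}
TSO: 9 outcomes — {0/0/0/0, 0/0/0/2, 0/0/2/2, 0/2/0/0, 0/2/0/2, 0/2/2/2, 2/2/0/0, 2/2/0/2, 2/2/2/2}
PSO: 12 outcomes — {0/0/0/0, 0/0/0/2, 0/0/2/0, 0/0/2/2, 0/2/0/0, 0/2/0/2, 0/2/2/0, 0/2/2/2, 2/2/0/0, 2/2/0/2, 2/2/2/0, 2/2/2/2}
target 0/2/2/0 ∈ {PSO}

SC:no TSO:no PSO:yes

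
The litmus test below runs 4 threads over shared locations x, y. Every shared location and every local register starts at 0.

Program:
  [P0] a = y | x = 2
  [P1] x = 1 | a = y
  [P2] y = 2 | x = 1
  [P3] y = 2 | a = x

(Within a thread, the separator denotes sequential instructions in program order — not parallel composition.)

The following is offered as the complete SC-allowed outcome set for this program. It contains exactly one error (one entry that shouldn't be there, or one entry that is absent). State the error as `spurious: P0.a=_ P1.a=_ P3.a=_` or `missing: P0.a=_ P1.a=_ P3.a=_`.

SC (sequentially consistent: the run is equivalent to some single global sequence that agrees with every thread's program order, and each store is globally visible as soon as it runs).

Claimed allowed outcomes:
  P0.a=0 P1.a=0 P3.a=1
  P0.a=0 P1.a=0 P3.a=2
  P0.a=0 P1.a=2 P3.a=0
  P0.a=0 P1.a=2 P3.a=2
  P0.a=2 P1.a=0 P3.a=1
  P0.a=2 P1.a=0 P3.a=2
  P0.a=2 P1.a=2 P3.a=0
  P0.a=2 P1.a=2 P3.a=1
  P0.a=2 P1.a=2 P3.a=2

outcome vector order: (P0.a,P1.a,P3.a)
SC: 10 outcomes — {<0 0 1> <0 0 2> <0 2 0> <0 2 1> <0 2 2> <2 0 1> <2 0 2> <2 2 0> <2 2 1> <2 2 2>}
SC∖claimed = {<0 2 1>}

missing: P0.a=0 P1.a=2 P3.a=1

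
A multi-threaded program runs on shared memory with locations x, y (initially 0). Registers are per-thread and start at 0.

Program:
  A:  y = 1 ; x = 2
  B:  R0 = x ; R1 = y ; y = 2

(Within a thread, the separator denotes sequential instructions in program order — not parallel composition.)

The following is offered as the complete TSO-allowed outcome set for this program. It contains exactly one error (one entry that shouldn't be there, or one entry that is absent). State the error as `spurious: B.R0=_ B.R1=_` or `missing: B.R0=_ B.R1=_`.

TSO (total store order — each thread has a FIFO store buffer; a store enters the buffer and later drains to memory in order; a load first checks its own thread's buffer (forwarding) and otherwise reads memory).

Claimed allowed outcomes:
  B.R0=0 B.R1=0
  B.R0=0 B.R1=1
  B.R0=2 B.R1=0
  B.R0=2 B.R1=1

spurious: B.R0=2 B.R1=0

outcome vector order: (B.R0,B.R1)
[TSO] allowed = {0/0, 0/1, 2/1}
claimed∖TSO = {2/0}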